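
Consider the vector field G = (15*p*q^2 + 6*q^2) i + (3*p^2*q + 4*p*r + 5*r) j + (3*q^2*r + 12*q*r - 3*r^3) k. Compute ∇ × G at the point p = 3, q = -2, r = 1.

(-17, 0, 172)

(∇×G)₁ = ∂G₃/∂q − ∂G₂/∂r = -4*p + 6*q*r + 12*r - 5
(∇×G)₂ = ∂G₁/∂r − ∂G₃/∂p = 0
(∇×G)₃ = ∂G₂/∂p − ∂G₁/∂q = -24*p*q - 12*q + 4*r
∇×G = (-4*p + 6*q*r + 12*r - 5, 0, -24*p*q - 12*q + 4*r)
At (3, -2, 1): (-17, 0, 172).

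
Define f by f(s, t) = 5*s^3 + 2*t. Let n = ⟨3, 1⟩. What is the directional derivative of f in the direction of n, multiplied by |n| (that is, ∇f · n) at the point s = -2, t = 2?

∂f/∂s = 15*s^2
∂f/∂t = 2
∇f at (-2, 2) = (60, 2)
∇f · n = (60)(3) + (2)(1) = 182

182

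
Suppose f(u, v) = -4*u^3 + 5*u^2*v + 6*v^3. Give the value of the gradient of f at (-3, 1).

∂f/∂u = -12*u^2 + 10*u*v
∂f/∂v = 5*u^2 + 18*v^2
∇f = (-12*u^2 + 10*u*v, 5*u^2 + 18*v^2)
At (-3, 1): (-138, 63).

(-138, 63)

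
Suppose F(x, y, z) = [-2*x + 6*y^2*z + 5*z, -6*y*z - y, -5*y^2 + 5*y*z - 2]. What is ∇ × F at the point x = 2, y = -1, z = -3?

(-11, 11, -36)

(∇×F)₁ = ∂F₃/∂y − ∂F₂/∂z = -4*y + 5*z
(∇×F)₂ = ∂F₁/∂z − ∂F₃/∂x = 6*y^2 + 5
(∇×F)₃ = ∂F₂/∂x − ∂F₁/∂y = -12*y*z
∇×F = (-4*y + 5*z, 6*y^2 + 5, -12*y*z)
At (2, -1, -3): (-11, 11, -36).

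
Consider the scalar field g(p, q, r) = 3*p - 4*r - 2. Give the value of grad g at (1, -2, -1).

∂g/∂p = 3
∂g/∂q = 0
∂g/∂r = -4
∇g = (3, 0, -4)
At (1, -2, -1): (3, 0, -4).

(3, 0, -4)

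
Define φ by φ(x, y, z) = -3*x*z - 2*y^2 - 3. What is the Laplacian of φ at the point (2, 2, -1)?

∂²φ/∂x² = 0
∂²φ/∂y² = -4
∂²φ/∂z² = 0
∇²φ = -4
At (2, 2, -1): -4.

-4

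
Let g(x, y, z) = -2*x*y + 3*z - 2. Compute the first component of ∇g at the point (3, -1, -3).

2

(∇g)_1 = ∂g/∂x = -2*y
At (3, -1, -3): 2.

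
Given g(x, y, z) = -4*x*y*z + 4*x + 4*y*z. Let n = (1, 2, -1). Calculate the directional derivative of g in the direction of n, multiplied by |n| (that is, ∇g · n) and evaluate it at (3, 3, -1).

56

∂g/∂x = -4*y*z + 4
∂g/∂y = -4*x*z + 4*z
∂g/∂z = -4*x*y + 4*y
∇g at (3, 3, -1) = (16, 8, -24)
∇g · n = (16)(1) + (8)(2) + (-24)(-1) = 56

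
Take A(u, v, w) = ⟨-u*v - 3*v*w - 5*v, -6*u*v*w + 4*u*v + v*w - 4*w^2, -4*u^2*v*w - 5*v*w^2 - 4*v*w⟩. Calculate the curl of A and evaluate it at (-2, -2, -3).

(17, -90, -50)

(∇×A)₁ = ∂A₃/∂v − ∂A₂/∂w = -4*u^2*w + 6*u*v - v - 5*w^2 + 4*w
(∇×A)₂ = ∂A₁/∂w − ∂A₃/∂u = 8*u*v*w - 3*v
(∇×A)₃ = ∂A₂/∂u − ∂A₁/∂v = u - 6*v*w + 4*v + 3*w + 5
∇×A = (-4*u^2*w + 6*u*v - v - 5*w^2 + 4*w, 8*u*v*w - 3*v, u - 6*v*w + 4*v + 3*w + 5)
At (-2, -2, -3): (17, -90, -50).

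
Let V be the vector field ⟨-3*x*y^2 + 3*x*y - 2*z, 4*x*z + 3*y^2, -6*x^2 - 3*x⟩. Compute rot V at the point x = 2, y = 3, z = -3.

(-8, 25, 18)

(∇×V)₁ = ∂V₃/∂y − ∂V₂/∂z = -4*x
(∇×V)₂ = ∂V₁/∂z − ∂V₃/∂x = 12*x + 1
(∇×V)₃ = ∂V₂/∂x − ∂V₁/∂y = 6*x*y - 3*x + 4*z
∇×V = (-4*x, 12*x + 1, 6*x*y - 3*x + 4*z)
At (2, 3, -3): (-8, 25, 18).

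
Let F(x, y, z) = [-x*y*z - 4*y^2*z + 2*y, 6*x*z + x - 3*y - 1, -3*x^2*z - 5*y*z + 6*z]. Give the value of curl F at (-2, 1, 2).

(2, -26, 23)

(∇×F)₁ = ∂F₃/∂y − ∂F₂/∂z = -6*x - 5*z
(∇×F)₂ = ∂F₁/∂z − ∂F₃/∂x = -x*y + 6*x*z - 4*y^2
(∇×F)₃ = ∂F₂/∂x − ∂F₁/∂y = x*z + 8*y*z + 6*z - 1
∇×F = (-6*x - 5*z, -x*y + 6*x*z - 4*y^2, x*z + 8*y*z + 6*z - 1)
At (-2, 1, 2): (2, -26, 23).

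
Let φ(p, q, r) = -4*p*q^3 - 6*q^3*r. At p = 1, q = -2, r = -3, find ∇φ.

(32, 168, 48)

∂φ/∂p = -4*q^3
∂φ/∂q = -12*p*q^2 - 18*q^2*r
∂φ/∂r = -6*q^3
∇φ = (-4*q^3, -12*p*q^2 - 18*q^2*r, -6*q^3)
At (1, -2, -3): (32, 168, 48).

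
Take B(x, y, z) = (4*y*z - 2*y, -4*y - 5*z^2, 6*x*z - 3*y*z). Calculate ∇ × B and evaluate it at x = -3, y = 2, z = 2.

(14, -4, -6)

(∇×B)₁ = ∂B₃/∂y − ∂B₂/∂z = 7*z
(∇×B)₂ = ∂B₁/∂z − ∂B₃/∂x = 4*y - 6*z
(∇×B)₃ = ∂B₂/∂x − ∂B₁/∂y = -4*z + 2
∇×B = (7*z, 4*y - 6*z, -4*z + 2)
At (-3, 2, 2): (14, -4, -6).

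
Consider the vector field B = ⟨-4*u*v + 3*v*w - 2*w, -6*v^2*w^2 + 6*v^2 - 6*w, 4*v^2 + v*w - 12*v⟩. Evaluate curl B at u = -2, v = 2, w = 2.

(∇×B)₁ = ∂B₃/∂v − ∂B₂/∂w = 12*v^2*w + 8*v + w - 6
(∇×B)₂ = ∂B₁/∂w − ∂B₃/∂u = 3*v - 2
(∇×B)₃ = ∂B₂/∂u − ∂B₁/∂v = 4*u - 3*w
∇×B = (12*v^2*w + 8*v + w - 6, 3*v - 2, 4*u - 3*w)
At (-2, 2, 2): (108, 4, -14).

(108, 4, -14)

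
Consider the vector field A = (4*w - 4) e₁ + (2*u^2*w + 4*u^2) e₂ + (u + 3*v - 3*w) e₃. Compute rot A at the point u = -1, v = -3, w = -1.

(1, 3, -4)

(∇×A)₁ = ∂A₃/∂v − ∂A₂/∂w = -2*u^2 + 3
(∇×A)₂ = ∂A₁/∂w − ∂A₃/∂u = 3
(∇×A)₃ = ∂A₂/∂u − ∂A₁/∂v = 4*u*w + 8*u
∇×A = (-2*u^2 + 3, 3, 4*u*w + 8*u)
At (-1, -3, -1): (1, 3, -4).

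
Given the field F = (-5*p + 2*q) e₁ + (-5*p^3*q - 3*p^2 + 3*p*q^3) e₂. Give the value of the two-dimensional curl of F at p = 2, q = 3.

∂F₂/∂p = -15*p^2*q - 6*p + 3*q^3
∂F₁/∂q = 2
Scalar curl = -15*p^2*q - 6*p + 3*q^3 - 2
At (2, 3): -113.

-113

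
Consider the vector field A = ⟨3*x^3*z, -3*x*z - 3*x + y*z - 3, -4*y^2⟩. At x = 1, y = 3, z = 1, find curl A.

(∇×A)₁ = ∂A₃/∂y − ∂A₂/∂z = 3*x - 9*y
(∇×A)₂ = ∂A₁/∂z − ∂A₃/∂x = 3*x^3
(∇×A)₃ = ∂A₂/∂x − ∂A₁/∂y = -3*z - 3
∇×A = (3*x - 9*y, 3*x^3, -3*z - 3)
At (1, 3, 1): (-24, 3, -6).

(-24, 3, -6)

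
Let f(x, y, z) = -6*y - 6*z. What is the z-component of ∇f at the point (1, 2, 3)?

-6

(∇f)_3 = ∂f/∂z = -6
At (1, 2, 3): -6.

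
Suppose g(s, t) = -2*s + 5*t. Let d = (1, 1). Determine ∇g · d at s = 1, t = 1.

3

∂g/∂s = -2
∂g/∂t = 5
∇g at (1, 1) = (-2, 5)
∇g · d = (-2)(1) + (5)(1) = 3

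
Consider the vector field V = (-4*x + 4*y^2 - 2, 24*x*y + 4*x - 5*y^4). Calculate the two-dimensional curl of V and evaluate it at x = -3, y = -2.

∂V₂/∂x = 24*y + 4
∂V₁/∂y = 8*y
Scalar curl = 16*y + 4
At (-3, -2): -28.

-28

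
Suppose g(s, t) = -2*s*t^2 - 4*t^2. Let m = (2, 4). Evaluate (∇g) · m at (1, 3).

-180

∂g/∂s = -2*t^2
∂g/∂t = -4*s*t - 8*t
∇g at (1, 3) = (-18, -36)
∇g · m = (-18)(2) + (-36)(4) = -180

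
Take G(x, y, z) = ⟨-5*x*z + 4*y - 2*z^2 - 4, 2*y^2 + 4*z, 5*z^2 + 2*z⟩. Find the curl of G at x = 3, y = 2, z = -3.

(-4, -3, -4)

(∇×G)₁ = ∂G₃/∂y − ∂G₂/∂z = -4
(∇×G)₂ = ∂G₁/∂z − ∂G₃/∂x = -5*x - 4*z
(∇×G)₃ = ∂G₂/∂x − ∂G₁/∂y = -4
∇×G = (-4, -5*x - 4*z, -4)
At (3, 2, -3): (-4, -3, -4).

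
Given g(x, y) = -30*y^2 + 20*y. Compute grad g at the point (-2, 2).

∂g/∂x = 0
∂g/∂y = -60*y + 20
∇g = (0, -60*y + 20)
At (-2, 2): (0, -100).

(0, -100)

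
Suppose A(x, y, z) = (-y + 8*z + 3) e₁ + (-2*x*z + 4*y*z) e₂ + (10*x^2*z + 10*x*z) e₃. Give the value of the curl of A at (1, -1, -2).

(∇×A)₁ = ∂A₃/∂y − ∂A₂/∂z = 2*x - 4*y
(∇×A)₂ = ∂A₁/∂z − ∂A₃/∂x = -20*x*z - 10*z + 8
(∇×A)₃ = ∂A₂/∂x − ∂A₁/∂y = -2*z + 1
∇×A = (2*x - 4*y, -20*x*z - 10*z + 8, -2*z + 1)
At (1, -1, -2): (6, 68, 5).

(6, 68, 5)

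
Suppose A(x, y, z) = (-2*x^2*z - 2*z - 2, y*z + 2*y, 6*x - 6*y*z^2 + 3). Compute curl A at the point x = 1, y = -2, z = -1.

(-4, -10, 0)

(∇×A)₁ = ∂A₃/∂y − ∂A₂/∂z = -y - 6*z^2
(∇×A)₂ = ∂A₁/∂z − ∂A₃/∂x = -2*x^2 - 8
(∇×A)₃ = ∂A₂/∂x − ∂A₁/∂y = 0
∇×A = (-y - 6*z^2, -2*x^2 - 8, 0)
At (1, -2, -1): (-4, -10, 0).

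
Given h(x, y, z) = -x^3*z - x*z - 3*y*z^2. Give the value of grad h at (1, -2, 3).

∂h/∂x = -3*x^2*z - z
∂h/∂y = -3*z^2
∂h/∂z = -x^3 - x - 6*y*z
∇h = (-3*x^2*z - z, -3*z^2, -x^3 - x - 6*y*z)
At (1, -2, 3): (-12, -27, 34).

(-12, -27, 34)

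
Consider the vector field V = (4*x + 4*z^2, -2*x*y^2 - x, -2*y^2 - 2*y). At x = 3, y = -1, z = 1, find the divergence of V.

16

∂V₁/∂x = 4
∂V₂/∂y = -4*x*y
∂V₃/∂z = 0
∇·V = -4*x*y + 4
At (3, -1, 1): 16.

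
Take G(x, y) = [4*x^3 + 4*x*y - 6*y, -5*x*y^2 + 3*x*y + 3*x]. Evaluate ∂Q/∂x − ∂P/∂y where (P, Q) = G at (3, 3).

∂G₂/∂x = -5*y^2 + 3*y + 3
∂G₁/∂y = 4*x - 6
Scalar curl = -4*x - 5*y^2 + 3*y + 9
At (3, 3): -39.

-39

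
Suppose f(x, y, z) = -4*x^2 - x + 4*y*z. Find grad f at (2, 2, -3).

∂f/∂x = -8*x - 1
∂f/∂y = 4*z
∂f/∂z = 4*y
∇f = (-8*x - 1, 4*z, 4*y)
At (2, 2, -3): (-17, -12, 8).

(-17, -12, 8)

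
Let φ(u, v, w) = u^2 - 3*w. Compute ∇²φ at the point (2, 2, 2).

∂²φ/∂u² = 2
∂²φ/∂v² = 0
∂²φ/∂w² = 0
∇²φ = 2
At (2, 2, 2): 2.

2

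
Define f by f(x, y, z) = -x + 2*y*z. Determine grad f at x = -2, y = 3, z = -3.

(-1, -6, 6)

∂f/∂x = -1
∂f/∂y = 2*z
∂f/∂z = 2*y
∇f = (-1, 2*z, 2*y)
At (-2, 3, -3): (-1, -6, 6).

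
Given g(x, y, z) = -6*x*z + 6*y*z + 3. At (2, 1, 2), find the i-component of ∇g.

(∇g)_1 = ∂g/∂x = -6*z
At (2, 1, 2): -12.

-12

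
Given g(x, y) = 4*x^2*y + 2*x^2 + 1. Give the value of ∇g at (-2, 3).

∂g/∂x = 8*x*y + 4*x
∂g/∂y = 4*x^2
∇g = (8*x*y + 4*x, 4*x^2)
At (-2, 3): (-56, 16).

(-56, 16)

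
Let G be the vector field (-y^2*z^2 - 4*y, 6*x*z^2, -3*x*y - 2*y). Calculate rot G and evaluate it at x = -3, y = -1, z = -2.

(∇×G)₁ = ∂G₃/∂y − ∂G₂/∂z = -12*x*z - 3*x - 2
(∇×G)₂ = ∂G₁/∂z − ∂G₃/∂x = -2*y^2*z + 3*y
(∇×G)₃ = ∂G₂/∂x − ∂G₁/∂y = 2*y*z^2 + 6*z^2 + 4
∇×G = (-12*x*z - 3*x - 2, -2*y^2*z + 3*y, 2*y*z^2 + 6*z^2 + 4)
At (-3, -1, -2): (-65, 1, 20).

(-65, 1, 20)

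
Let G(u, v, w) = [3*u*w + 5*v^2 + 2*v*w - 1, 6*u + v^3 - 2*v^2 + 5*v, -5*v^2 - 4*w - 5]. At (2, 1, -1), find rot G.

(∇×G)₁ = ∂G₃/∂v − ∂G₂/∂w = -10*v
(∇×G)₂ = ∂G₁/∂w − ∂G₃/∂u = 3*u + 2*v
(∇×G)₃ = ∂G₂/∂u − ∂G₁/∂v = -10*v - 2*w + 6
∇×G = (-10*v, 3*u + 2*v, -10*v - 2*w + 6)
At (2, 1, -1): (-10, 8, -2).

(-10, 8, -2)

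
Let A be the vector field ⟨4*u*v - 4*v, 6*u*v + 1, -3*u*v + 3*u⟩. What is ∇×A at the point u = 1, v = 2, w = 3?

(-3, 3, 12)

(∇×A)₁ = ∂A₃/∂v − ∂A₂/∂w = -3*u
(∇×A)₂ = ∂A₁/∂w − ∂A₃/∂u = 3*v - 3
(∇×A)₃ = ∂A₂/∂u − ∂A₁/∂v = -4*u + 6*v + 4
∇×A = (-3*u, 3*v - 3, -4*u + 6*v + 4)
At (1, 2, 3): (-3, 3, 12).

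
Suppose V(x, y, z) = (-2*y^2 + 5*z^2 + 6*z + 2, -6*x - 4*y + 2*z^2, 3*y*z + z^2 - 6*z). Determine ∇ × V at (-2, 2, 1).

(∇×V)₁ = ∂V₃/∂y − ∂V₂/∂z = -z
(∇×V)₂ = ∂V₁/∂z − ∂V₃/∂x = 10*z + 6
(∇×V)₃ = ∂V₂/∂x − ∂V₁/∂y = 4*y - 6
∇×V = (-z, 10*z + 6, 4*y - 6)
At (-2, 2, 1): (-1, 16, 2).

(-1, 16, 2)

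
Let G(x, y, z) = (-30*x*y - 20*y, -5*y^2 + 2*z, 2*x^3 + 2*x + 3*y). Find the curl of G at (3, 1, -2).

(1, -56, 110)

(∇×G)₁ = ∂G₃/∂y − ∂G₂/∂z = 1
(∇×G)₂ = ∂G₁/∂z − ∂G₃/∂x = -6*x^2 - 2
(∇×G)₃ = ∂G₂/∂x − ∂G₁/∂y = 30*x + 20
∇×G = (1, -6*x^2 - 2, 30*x + 20)
At (3, 1, -2): (1, -56, 110).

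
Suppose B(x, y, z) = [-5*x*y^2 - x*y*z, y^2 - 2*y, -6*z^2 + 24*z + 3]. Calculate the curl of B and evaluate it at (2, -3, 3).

(∇×B)₁ = ∂B₃/∂y − ∂B₂/∂z = 0
(∇×B)₂ = ∂B₁/∂z − ∂B₃/∂x = -x*y
(∇×B)₃ = ∂B₂/∂x − ∂B₁/∂y = 10*x*y + x*z
∇×B = (0, -x*y, 10*x*y + x*z)
At (2, -3, 3): (0, 6, -54).

(0, 6, -54)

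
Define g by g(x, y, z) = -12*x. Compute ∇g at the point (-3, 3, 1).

(-12, 0, 0)

∂g/∂x = -12
∂g/∂y = 0
∂g/∂z = 0
∇g = (-12, 0, 0)
At (-3, 3, 1): (-12, 0, 0).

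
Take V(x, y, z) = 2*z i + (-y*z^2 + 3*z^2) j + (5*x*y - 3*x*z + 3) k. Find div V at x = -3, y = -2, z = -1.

8

∂V₁/∂x = 0
∂V₂/∂y = -z^2
∂V₃/∂z = -3*x
∇·V = -3*x - z^2
At (-3, -2, -1): 8.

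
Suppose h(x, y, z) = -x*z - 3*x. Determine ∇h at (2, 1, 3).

∂h/∂x = -z - 3
∂h/∂y = 0
∂h/∂z = -x
∇h = (-z - 3, 0, -x)
At (2, 1, 3): (-6, 0, -2).

(-6, 0, -2)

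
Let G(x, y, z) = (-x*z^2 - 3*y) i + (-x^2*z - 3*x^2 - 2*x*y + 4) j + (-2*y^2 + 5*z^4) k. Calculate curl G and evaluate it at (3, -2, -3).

(∇×G)₁ = ∂G₃/∂y − ∂G₂/∂z = x^2 - 4*y
(∇×G)₂ = ∂G₁/∂z − ∂G₃/∂x = -2*x*z
(∇×G)₃ = ∂G₂/∂x − ∂G₁/∂y = -2*x*z - 6*x - 2*y + 3
∇×G = (x^2 - 4*y, -2*x*z, -2*x*z - 6*x - 2*y + 3)
At (3, -2, -3): (17, 18, 7).

(17, 18, 7)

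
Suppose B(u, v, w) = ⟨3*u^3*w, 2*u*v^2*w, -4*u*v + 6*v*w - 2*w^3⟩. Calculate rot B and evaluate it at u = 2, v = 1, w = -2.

(∇×B)₁ = ∂B₃/∂v − ∂B₂/∂w = -2*u*v^2 - 4*u + 6*w
(∇×B)₂ = ∂B₁/∂w − ∂B₃/∂u = 3*u^3 + 4*v
(∇×B)₃ = ∂B₂/∂u − ∂B₁/∂v = 2*v^2*w
∇×B = (-2*u*v^2 - 4*u + 6*w, 3*u^3 + 4*v, 2*v^2*w)
At (2, 1, -2): (-24, 28, -4).

(-24, 28, -4)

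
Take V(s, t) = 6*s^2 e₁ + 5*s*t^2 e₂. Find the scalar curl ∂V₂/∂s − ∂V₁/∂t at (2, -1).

5

∂V₂/∂s = 5*t^2
∂V₁/∂t = 0
Scalar curl = 5*t^2
At (2, -1): 5.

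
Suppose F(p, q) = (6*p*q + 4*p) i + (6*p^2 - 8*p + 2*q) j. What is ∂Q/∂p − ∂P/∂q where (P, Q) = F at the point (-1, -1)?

-14

∂F₂/∂p = 12*p - 8
∂F₁/∂q = 6*p
Scalar curl = 6*p - 8
At (-1, -1): -14.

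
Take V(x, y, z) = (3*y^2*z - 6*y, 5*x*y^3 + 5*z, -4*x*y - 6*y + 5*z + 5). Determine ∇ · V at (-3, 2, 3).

∂V₁/∂x = 0
∂V₂/∂y = 15*x*y^2
∂V₃/∂z = 5
∇·V = 15*x*y^2 + 5
At (-3, 2, 3): -175.

-175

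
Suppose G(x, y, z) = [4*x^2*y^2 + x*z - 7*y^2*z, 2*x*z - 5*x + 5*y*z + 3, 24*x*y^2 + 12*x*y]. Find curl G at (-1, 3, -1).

(∇×G)₁ = ∂G₃/∂y − ∂G₂/∂z = 48*x*y + 10*x - 5*y
(∇×G)₂ = ∂G₁/∂z − ∂G₃/∂x = x - 31*y^2 - 12*y
(∇×G)₃ = ∂G₂/∂x − ∂G₁/∂y = -8*x^2*y + 14*y*z + 2*z - 5
∇×G = (48*x*y + 10*x - 5*y, x - 31*y^2 - 12*y, -8*x^2*y + 14*y*z + 2*z - 5)
At (-1, 3, -1): (-169, -316, -73).

(-169, -316, -73)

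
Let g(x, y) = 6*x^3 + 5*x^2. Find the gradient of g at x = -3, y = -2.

∂g/∂x = 18*x^2 + 10*x
∂g/∂y = 0
∇g = (18*x^2 + 10*x, 0)
At (-3, -2): (132, 0).

(132, 0)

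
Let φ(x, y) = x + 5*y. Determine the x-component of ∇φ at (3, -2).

(∇φ)_1 = ∂φ/∂x = 1
At (3, -2): 1.

1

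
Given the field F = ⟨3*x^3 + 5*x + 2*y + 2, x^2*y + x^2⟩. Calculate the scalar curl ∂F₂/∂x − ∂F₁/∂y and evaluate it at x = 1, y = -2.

∂F₂/∂x = 2*x*y + 2*x
∂F₁/∂y = 2
Scalar curl = 2*x*y + 2*x - 2
At (1, -2): -4.

-4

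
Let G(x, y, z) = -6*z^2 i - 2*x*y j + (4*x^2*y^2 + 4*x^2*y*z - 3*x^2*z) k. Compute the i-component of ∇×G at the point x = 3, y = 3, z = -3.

(∇×G)_1 = ∂G₃/∂y − ∂G₂/∂z
= 8*x^2*y + 4*x^2*z − (0)
= 8*x^2*y + 4*x^2*z
At (3, 3, -3): 108.

108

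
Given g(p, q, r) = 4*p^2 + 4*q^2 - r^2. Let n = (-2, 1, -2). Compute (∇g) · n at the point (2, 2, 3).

∂g/∂p = 8*p
∂g/∂q = 8*q
∂g/∂r = -2*r
∇g at (2, 2, 3) = (16, 16, -6)
∇g · n = (16)(-2) + (16)(1) + (-6)(-2) = -4

-4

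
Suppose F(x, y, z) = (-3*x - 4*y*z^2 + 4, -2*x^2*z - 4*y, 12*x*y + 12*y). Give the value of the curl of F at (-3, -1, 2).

(∇×F)₁ = ∂F₃/∂y − ∂F₂/∂z = 2*x^2 + 12*x + 12
(∇×F)₂ = ∂F₁/∂z − ∂F₃/∂x = -8*y*z - 12*y
(∇×F)₃ = ∂F₂/∂x − ∂F₁/∂y = -4*x*z + 4*z^2
∇×F = (2*x^2 + 12*x + 12, -8*y*z - 12*y, -4*x*z + 4*z^2)
At (-3, -1, 2): (-6, 28, 40).

(-6, 28, 40)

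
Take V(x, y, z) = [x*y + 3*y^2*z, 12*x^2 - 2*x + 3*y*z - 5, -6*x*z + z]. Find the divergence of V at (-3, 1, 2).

∂V₁/∂x = y
∂V₂/∂y = 3*z
∂V₃/∂z = -6*x + 1
∇·V = -6*x + y + 3*z + 1
At (-3, 1, 2): 26.

26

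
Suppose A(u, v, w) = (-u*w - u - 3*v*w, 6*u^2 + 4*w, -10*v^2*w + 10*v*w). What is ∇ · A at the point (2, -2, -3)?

∂A₁/∂u = -w - 1
∂A₂/∂v = 0
∂A₃/∂w = -10*v^2 + 10*v
∇·A = -10*v^2 + 10*v - w - 1
At (2, -2, -3): -58.

-58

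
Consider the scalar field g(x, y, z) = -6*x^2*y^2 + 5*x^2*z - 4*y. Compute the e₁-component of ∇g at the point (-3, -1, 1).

(∇g)_1 = ∂g/∂x = -12*x*y^2 + 10*x*z
At (-3, -1, 1): 6.

6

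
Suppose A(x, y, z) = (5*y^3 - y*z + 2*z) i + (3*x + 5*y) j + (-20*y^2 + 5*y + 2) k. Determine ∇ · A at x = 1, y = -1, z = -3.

∂A₁/∂x = 0
∂A₂/∂y = 5
∂A₃/∂z = 0
∇·A = 5
At (1, -1, -3): 5.

5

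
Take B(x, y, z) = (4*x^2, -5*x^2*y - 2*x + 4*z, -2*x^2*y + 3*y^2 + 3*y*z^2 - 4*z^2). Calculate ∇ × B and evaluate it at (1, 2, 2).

(∇×B)₁ = ∂B₃/∂y − ∂B₂/∂z = -2*x^2 + 6*y + 3*z^2 - 4
(∇×B)₂ = ∂B₁/∂z − ∂B₃/∂x = 4*x*y
(∇×B)₃ = ∂B₂/∂x − ∂B₁/∂y = -10*x*y - 2
∇×B = (-2*x^2 + 6*y + 3*z^2 - 4, 4*x*y, -10*x*y - 2)
At (1, 2, 2): (18, 8, -22).

(18, 8, -22)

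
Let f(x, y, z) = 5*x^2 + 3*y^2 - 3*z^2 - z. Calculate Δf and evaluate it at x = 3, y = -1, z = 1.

∂²f/∂x² = 10
∂²f/∂y² = 6
∂²f/∂z² = -6
∇²f = 10
At (3, -1, 1): 10.

10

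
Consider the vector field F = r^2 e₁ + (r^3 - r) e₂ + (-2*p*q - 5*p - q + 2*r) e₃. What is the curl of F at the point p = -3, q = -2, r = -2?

(∇×F)₁ = ∂F₃/∂q − ∂F₂/∂r = -2*p - 3*r^2
(∇×F)₂ = ∂F₁/∂r − ∂F₃/∂p = 2*q + 2*r + 5
(∇×F)₃ = ∂F₂/∂p − ∂F₁/∂q = 0
∇×F = (-2*p - 3*r^2, 2*q + 2*r + 5, 0)
At (-3, -2, -2): (-6, -3, 0).

(-6, -3, 0)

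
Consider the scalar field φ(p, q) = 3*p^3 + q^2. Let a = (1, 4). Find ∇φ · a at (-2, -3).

∂φ/∂p = 9*p^2
∂φ/∂q = 2*q
∇φ at (-2, -3) = (36, -6)
∇φ · a = (36)(1) + (-6)(4) = 12

12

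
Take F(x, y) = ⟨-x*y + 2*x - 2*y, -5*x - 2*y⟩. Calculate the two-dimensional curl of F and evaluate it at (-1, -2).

∂F₂/∂x = -5
∂F₁/∂y = -x - 2
Scalar curl = x - 3
At (-1, -2): -4.

-4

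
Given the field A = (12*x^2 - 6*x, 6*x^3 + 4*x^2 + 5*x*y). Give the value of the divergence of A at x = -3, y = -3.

-93

∂A₁/∂x = 24*x - 6
∂A₂/∂y = 5*x
∇·A = 29*x - 6
At (-3, -3): -93.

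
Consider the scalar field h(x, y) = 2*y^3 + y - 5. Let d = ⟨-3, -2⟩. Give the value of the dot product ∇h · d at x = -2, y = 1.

∂h/∂x = 0
∂h/∂y = 6*y^2 + 1
∇h at (-2, 1) = (0, 7)
∇h · d = (0)(-3) + (7)(-2) = -14

-14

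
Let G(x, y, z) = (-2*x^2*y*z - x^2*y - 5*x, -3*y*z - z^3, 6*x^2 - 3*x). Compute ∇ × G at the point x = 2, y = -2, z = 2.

(∇×G)₁ = ∂G₃/∂y − ∂G₂/∂z = 3*y + 3*z^2
(∇×G)₂ = ∂G₁/∂z − ∂G₃/∂x = -2*x^2*y - 12*x + 3
(∇×G)₃ = ∂G₂/∂x − ∂G₁/∂y = 2*x^2*z + x^2
∇×G = (3*y + 3*z^2, -2*x^2*y - 12*x + 3, 2*x^2*z + x^2)
At (2, -2, 2): (6, -5, 20).

(6, -5, 20)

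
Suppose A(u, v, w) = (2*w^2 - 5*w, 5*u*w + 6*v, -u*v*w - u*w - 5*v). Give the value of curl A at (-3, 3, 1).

(13, 3, 5)

(∇×A)₁ = ∂A₃/∂v − ∂A₂/∂w = -u*w - 5*u - 5
(∇×A)₂ = ∂A₁/∂w − ∂A₃/∂u = v*w + 5*w - 5
(∇×A)₃ = ∂A₂/∂u − ∂A₁/∂v = 5*w
∇×A = (-u*w - 5*u - 5, v*w + 5*w - 5, 5*w)
At (-3, 3, 1): (13, 3, 5).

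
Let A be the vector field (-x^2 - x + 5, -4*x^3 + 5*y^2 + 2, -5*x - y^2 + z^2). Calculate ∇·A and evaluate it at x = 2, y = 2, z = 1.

17

∂A₁/∂x = -2*x - 1
∂A₂/∂y = 10*y
∂A₃/∂z = 2*z
∇·A = -2*x + 10*y + 2*z - 1
At (2, 2, 1): 17.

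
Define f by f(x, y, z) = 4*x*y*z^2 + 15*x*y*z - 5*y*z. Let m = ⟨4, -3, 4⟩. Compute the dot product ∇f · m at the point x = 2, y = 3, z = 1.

621

∂f/∂x = 4*y*z^2 + 15*y*z
∂f/∂y = 4*x*z^2 + 15*x*z - 5*z
∂f/∂z = 8*x*y*z + 15*x*y - 5*y
∇f at (2, 3, 1) = (57, 33, 123)
∇f · m = (57)(4) + (33)(-3) + (123)(4) = 621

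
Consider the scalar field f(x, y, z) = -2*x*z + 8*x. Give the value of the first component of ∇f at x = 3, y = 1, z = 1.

6

(∇f)_1 = ∂f/∂x = -2*z + 8
At (3, 1, 1): 6.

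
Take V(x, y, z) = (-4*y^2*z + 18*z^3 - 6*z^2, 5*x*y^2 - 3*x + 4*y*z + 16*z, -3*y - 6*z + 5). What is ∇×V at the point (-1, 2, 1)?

(-27, 26, 33)

(∇×V)₁ = ∂V₃/∂y − ∂V₂/∂z = -4*y - 19
(∇×V)₂ = ∂V₁/∂z − ∂V₃/∂x = -4*y^2 + 54*z^2 - 12*z
(∇×V)₃ = ∂V₂/∂x − ∂V₁/∂y = 5*y^2 + 8*y*z - 3
∇×V = (-4*y - 19, -4*y^2 + 54*z^2 - 12*z, 5*y^2 + 8*y*z - 3)
At (-1, 2, 1): (-27, 26, 33).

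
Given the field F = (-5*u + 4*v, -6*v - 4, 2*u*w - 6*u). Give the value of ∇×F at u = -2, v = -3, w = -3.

(0, 12, -4)

(∇×F)₁ = ∂F₃/∂v − ∂F₂/∂w = 0
(∇×F)₂ = ∂F₁/∂w − ∂F₃/∂u = -2*w + 6
(∇×F)₃ = ∂F₂/∂u − ∂F₁/∂v = -4
∇×F = (0, -2*w + 6, -4)
At (-2, -3, -3): (0, 12, -4).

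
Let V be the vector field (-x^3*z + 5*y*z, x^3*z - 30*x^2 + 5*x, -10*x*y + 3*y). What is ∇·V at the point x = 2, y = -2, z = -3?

36

∂V₁/∂x = -3*x^2*z
∂V₂/∂y = 0
∂V₃/∂z = 0
∇·V = -3*x^2*z
At (2, -2, -3): 36.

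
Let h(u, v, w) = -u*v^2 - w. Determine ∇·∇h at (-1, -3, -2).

∂²h/∂u² = 0
∂²h/∂v² = -2*u
∂²h/∂w² = 0
∇²h = -2*u
At (-1, -3, -2): 2.

2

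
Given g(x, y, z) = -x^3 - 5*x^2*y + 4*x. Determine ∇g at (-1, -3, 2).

(-29, -5, 0)

∂g/∂x = -3*x^2 - 10*x*y + 4
∂g/∂y = -5*x^2
∂g/∂z = 0
∇g = (-3*x^2 - 10*x*y + 4, -5*x^2, 0)
At (-1, -3, 2): (-29, -5, 0).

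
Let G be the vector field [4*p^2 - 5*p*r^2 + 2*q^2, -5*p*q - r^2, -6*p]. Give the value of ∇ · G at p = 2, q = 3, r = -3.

∂G₁/∂p = 8*p - 5*r^2
∂G₂/∂q = -5*p
∂G₃/∂r = 0
∇·G = 3*p - 5*r^2
At (2, 3, -3): -39.

-39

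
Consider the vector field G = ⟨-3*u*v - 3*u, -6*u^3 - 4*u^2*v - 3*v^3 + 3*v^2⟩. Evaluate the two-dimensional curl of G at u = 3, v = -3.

-81

∂G₂/∂u = -18*u^2 - 8*u*v
∂G₁/∂v = -3*u
Scalar curl = -18*u^2 - 8*u*v + 3*u
At (3, -3): -81.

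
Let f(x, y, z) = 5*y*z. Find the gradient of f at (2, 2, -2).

(0, -10, 10)

∂f/∂x = 0
∂f/∂y = 5*z
∂f/∂z = 5*y
∇f = (0, 5*z, 5*y)
At (2, 2, -2): (0, -10, 10).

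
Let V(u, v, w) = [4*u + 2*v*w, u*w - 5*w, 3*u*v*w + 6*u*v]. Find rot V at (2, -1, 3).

(∇×V)₁ = ∂V₃/∂v − ∂V₂/∂w = 3*u*w + 5*u + 5
(∇×V)₂ = ∂V₁/∂w − ∂V₃/∂u = -3*v*w - 4*v
(∇×V)₃ = ∂V₂/∂u − ∂V₁/∂v = -w
∇×V = (3*u*w + 5*u + 5, -3*v*w - 4*v, -w)
At (2, -1, 3): (33, 13, -3).

(33, 13, -3)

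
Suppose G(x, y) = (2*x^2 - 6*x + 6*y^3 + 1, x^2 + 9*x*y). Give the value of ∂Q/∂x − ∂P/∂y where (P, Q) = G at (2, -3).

-185

∂G₂/∂x = 2*x + 9*y
∂G₁/∂y = 18*y^2
Scalar curl = 2*x - 18*y^2 + 9*y
At (2, -3): -185.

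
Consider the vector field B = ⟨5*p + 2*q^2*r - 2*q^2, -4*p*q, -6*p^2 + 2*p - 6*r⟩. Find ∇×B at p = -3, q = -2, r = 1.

(0, -30, 8)

(∇×B)₁ = ∂B₃/∂q − ∂B₂/∂r = 0
(∇×B)₂ = ∂B₁/∂r − ∂B₃/∂p = 12*p + 2*q^2 - 2
(∇×B)₃ = ∂B₂/∂p − ∂B₁/∂q = -4*q*r
∇×B = (0, 12*p + 2*q^2 - 2, -4*q*r)
At (-3, -2, 1): (0, -30, 8).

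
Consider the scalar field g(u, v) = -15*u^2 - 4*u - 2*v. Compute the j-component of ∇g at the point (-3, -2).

(∇g)_2 = ∂g/∂v = -2
At (-3, -2): -2.

-2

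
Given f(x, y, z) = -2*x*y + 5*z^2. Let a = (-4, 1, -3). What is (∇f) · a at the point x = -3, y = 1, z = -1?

∂f/∂x = -2*y
∂f/∂y = -2*x
∂f/∂z = 10*z
∇f at (-3, 1, -1) = (-2, 6, -10)
∇f · a = (-2)(-4) + (6)(1) + (-10)(-3) = 44

44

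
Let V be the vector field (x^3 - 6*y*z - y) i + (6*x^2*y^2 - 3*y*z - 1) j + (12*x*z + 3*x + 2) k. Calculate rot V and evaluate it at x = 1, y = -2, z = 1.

(-6, -3, 55)

(∇×V)₁ = ∂V₃/∂y − ∂V₂/∂z = 3*y
(∇×V)₂ = ∂V₁/∂z − ∂V₃/∂x = -6*y - 12*z - 3
(∇×V)₃ = ∂V₂/∂x − ∂V₁/∂y = 12*x*y^2 + 6*z + 1
∇×V = (3*y, -6*y - 12*z - 3, 12*x*y^2 + 6*z + 1)
At (1, -2, 1): (-6, -3, 55).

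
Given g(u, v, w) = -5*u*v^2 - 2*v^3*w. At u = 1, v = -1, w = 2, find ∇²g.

14

∂²g/∂u² = 0
∂²g/∂v² = -2*(5*u + 6*v*w)
∂²g/∂w² = 0
∇²g = -10*u - 12*v*w
At (1, -1, 2): 14.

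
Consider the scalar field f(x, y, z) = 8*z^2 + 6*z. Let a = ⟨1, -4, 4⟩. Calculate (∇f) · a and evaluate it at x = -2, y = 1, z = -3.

∂f/∂x = 0
∂f/∂y = 0
∂f/∂z = 16*z + 6
∇f at (-2, 1, -3) = (0, 0, -42)
∇f · a = (0)(1) + (0)(-4) + (-42)(4) = -168

-168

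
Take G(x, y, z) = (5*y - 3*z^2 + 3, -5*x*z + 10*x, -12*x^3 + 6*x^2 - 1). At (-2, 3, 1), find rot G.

(-10, 162, 0)

(∇×G)₁ = ∂G₃/∂y − ∂G₂/∂z = 5*x
(∇×G)₂ = ∂G₁/∂z − ∂G₃/∂x = 36*x^2 - 12*x - 6*z
(∇×G)₃ = ∂G₂/∂x − ∂G₁/∂y = -5*z + 5
∇×G = (5*x, 36*x^2 - 12*x - 6*z, -5*z + 5)
At (-2, 3, 1): (-10, 162, 0).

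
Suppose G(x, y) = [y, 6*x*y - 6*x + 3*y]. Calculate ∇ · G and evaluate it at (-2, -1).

-9

∂G₁/∂x = 0
∂G₂/∂y = 6*x + 3
∇·G = 6*x + 3
At (-2, -1): -9.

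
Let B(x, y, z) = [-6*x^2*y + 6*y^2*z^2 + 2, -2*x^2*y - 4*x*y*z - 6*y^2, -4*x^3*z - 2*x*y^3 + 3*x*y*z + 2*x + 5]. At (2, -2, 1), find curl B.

(-58, 84, 72)

(∇×B)₁ = ∂B₃/∂y − ∂B₂/∂z = -6*x*y^2 + 4*x*y + 3*x*z
(∇×B)₂ = ∂B₁/∂z − ∂B₃/∂x = 12*x^2*z + 2*y^3 + 12*y^2*z - 3*y*z - 2
(∇×B)₃ = ∂B₂/∂x − ∂B₁/∂y = 6*x^2 - 4*x*y - 12*y*z^2 - 4*y*z
∇×B = (-6*x*y^2 + 4*x*y + 3*x*z, 12*x^2*z + 2*y^3 + 12*y^2*z - 3*y*z - 2, 6*x^2 - 4*x*y - 12*y*z^2 - 4*y*z)
At (2, -2, 1): (-58, 84, 72).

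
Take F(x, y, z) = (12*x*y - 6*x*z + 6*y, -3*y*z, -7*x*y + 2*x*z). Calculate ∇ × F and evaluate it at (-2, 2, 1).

(∇×F)₁ = ∂F₃/∂y − ∂F₂/∂z = -7*x + 3*y
(∇×F)₂ = ∂F₁/∂z − ∂F₃/∂x = -6*x + 7*y - 2*z
(∇×F)₃ = ∂F₂/∂x − ∂F₁/∂y = -12*x - 6
∇×F = (-7*x + 3*y, -6*x + 7*y - 2*z, -12*x - 6)
At (-2, 2, 1): (20, 24, 18).

(20, 24, 18)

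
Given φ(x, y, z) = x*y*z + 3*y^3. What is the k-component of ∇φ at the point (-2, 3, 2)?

-6

(∇φ)_3 = ∂φ/∂z = x*y
At (-2, 3, 2): -6.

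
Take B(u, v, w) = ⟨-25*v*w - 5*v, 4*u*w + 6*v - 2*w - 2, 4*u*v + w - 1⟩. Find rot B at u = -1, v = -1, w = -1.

(2, 29, -24)

(∇×B)₁ = ∂B₃/∂v − ∂B₂/∂w = 2
(∇×B)₂ = ∂B₁/∂w − ∂B₃/∂u = -29*v
(∇×B)₃ = ∂B₂/∂u − ∂B₁/∂v = 29*w + 5
∇×B = (2, -29*v, 29*w + 5)
At (-1, -1, -1): (2, 29, -24).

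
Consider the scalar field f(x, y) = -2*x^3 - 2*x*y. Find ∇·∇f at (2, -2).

∂²f/∂x² = -12*x
∂²f/∂y² = 0
∇²f = -12*x
At (2, -2): -24.

-24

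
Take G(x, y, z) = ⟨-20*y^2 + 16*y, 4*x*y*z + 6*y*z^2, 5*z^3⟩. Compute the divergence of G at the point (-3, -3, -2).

∂G₁/∂x = 0
∂G₂/∂y = 4*x*z + 6*z^2
∂G₃/∂z = 15*z^2
∇·G = 4*x*z + 21*z^2
At (-3, -3, -2): 108.

108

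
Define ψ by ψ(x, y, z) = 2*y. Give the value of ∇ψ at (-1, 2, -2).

(0, 2, 0)

∂ψ/∂x = 0
∂ψ/∂y = 2
∂ψ/∂z = 0
∇ψ = (0, 2, 0)
At (-1, 2, -2): (0, 2, 0).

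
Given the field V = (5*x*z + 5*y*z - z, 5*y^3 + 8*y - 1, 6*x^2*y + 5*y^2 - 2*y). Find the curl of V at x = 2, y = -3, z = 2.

(-8, 66, -10)

(∇×V)₁ = ∂V₃/∂y − ∂V₂/∂z = 6*x^2 + 10*y - 2
(∇×V)₂ = ∂V₁/∂z − ∂V₃/∂x = -12*x*y + 5*x + 5*y - 1
(∇×V)₃ = ∂V₂/∂x − ∂V₁/∂y = -5*z
∇×V = (6*x^2 + 10*y - 2, -12*x*y + 5*x + 5*y - 1, -5*z)
At (2, -3, 2): (-8, 66, -10).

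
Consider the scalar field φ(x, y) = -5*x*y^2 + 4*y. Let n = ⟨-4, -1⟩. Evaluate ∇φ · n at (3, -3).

∂φ/∂x = -5*y^2
∂φ/∂y = -10*x*y + 4
∇φ at (3, -3) = (-45, 94)
∇φ · n = (-45)(-4) + (94)(-1) = 86

86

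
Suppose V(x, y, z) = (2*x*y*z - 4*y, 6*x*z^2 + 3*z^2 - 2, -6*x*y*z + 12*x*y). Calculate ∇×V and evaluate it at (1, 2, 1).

(∇×V)₁ = ∂V₃/∂y − ∂V₂/∂z = -18*x*z + 12*x - 6*z
(∇×V)₂ = ∂V₁/∂z − ∂V₃/∂x = 2*x*y + 6*y*z - 12*y
(∇×V)₃ = ∂V₂/∂x − ∂V₁/∂y = -2*x*z + 6*z^2 + 4
∇×V = (-18*x*z + 12*x - 6*z, 2*x*y + 6*y*z - 12*y, -2*x*z + 6*z^2 + 4)
At (1, 2, 1): (-12, -8, 8).

(-12, -8, 8)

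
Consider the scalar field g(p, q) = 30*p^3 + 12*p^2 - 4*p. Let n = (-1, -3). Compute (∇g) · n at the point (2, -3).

-404

∂g/∂p = 90*p^2 + 24*p - 4
∂g/∂q = 0
∇g at (2, -3) = (404, 0)
∇g · n = (404)(-1) + (0)(-3) = -404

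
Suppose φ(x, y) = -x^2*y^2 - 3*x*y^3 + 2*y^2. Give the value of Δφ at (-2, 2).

∂²φ/∂x² = -2*y^2
∂²φ/∂y² = 2*(-x^2 - 9*x*y + 2)
∇²φ = -2*x^2 - 18*x*y - 2*y^2 + 4
At (-2, 2): 60.

60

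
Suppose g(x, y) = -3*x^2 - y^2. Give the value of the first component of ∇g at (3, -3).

(∇g)_1 = ∂g/∂x = -6*x
At (3, -3): -18.

-18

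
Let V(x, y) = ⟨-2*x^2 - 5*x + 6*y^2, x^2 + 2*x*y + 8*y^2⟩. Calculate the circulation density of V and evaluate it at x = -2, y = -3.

∂V₂/∂x = 2*x + 2*y
∂V₁/∂y = 12*y
Scalar curl = 2*x - 10*y
At (-2, -3): 26.

26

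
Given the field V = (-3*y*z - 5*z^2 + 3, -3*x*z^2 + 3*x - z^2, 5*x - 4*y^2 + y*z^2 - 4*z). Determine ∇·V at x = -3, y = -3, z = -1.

2

∂V₁/∂x = 0
∂V₂/∂y = 0
∂V₃/∂z = 2*y*z - 4
∇·V = 2*y*z - 4
At (-3, -3, -1): 2.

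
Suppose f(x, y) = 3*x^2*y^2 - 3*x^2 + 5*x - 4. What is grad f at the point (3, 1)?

(5, 54)

∂f/∂x = 6*x*y^2 - 6*x + 5
∂f/∂y = 6*x^2*y
∇f = (6*x*y^2 - 6*x + 5, 6*x^2*y)
At (3, 1): (5, 54).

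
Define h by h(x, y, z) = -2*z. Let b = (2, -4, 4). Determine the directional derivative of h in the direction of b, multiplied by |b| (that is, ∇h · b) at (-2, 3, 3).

-8

∂h/∂x = 0
∂h/∂y = 0
∂h/∂z = -2
∇h at (-2, 3, 3) = (0, 0, -2)
∇h · b = (0)(2) + (0)(-4) + (-2)(4) = -8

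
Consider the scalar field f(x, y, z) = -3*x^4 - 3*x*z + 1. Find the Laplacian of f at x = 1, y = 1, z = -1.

∂²f/∂x² = -36*x^2
∂²f/∂y² = 0
∂²f/∂z² = 0
∇²f = -36*x^2
At (1, 1, -1): -36.

-36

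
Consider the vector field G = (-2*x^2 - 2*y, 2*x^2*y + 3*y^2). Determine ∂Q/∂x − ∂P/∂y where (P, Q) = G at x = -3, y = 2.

∂G₂/∂x = 4*x*y
∂G₁/∂y = -2
Scalar curl = 4*x*y + 2
At (-3, 2): -22.

-22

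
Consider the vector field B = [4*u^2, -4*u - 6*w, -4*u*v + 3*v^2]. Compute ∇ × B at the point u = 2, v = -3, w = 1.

(-20, -12, -4)

(∇×B)₁ = ∂B₃/∂v − ∂B₂/∂w = -4*u + 6*v + 6
(∇×B)₂ = ∂B₁/∂w − ∂B₃/∂u = 4*v
(∇×B)₃ = ∂B₂/∂u − ∂B₁/∂v = -4
∇×B = (-4*u + 6*v + 6, 4*v, -4)
At (2, -3, 1): (-20, -12, -4).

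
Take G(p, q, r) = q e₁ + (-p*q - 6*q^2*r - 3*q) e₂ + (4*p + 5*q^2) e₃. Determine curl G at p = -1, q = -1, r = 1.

(∇×G)₁ = ∂G₃/∂q − ∂G₂/∂r = 6*q^2 + 10*q
(∇×G)₂ = ∂G₁/∂r − ∂G₃/∂p = -4
(∇×G)₃ = ∂G₂/∂p − ∂G₁/∂q = -q - 1
∇×G = (6*q^2 + 10*q, -4, -q - 1)
At (-1, -1, 1): (-4, -4, 0).

(-4, -4, 0)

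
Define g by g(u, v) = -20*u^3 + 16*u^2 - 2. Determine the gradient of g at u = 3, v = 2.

∂g/∂u = -60*u^2 + 32*u
∂g/∂v = 0
∇g = (-60*u^2 + 32*u, 0)
At (3, 2): (-444, 0).

(-444, 0)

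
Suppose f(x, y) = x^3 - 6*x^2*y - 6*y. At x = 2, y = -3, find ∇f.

∂f/∂x = 3*x^2 - 12*x*y
∂f/∂y = -6*x^2 - 6
∇f = (3*x^2 - 12*x*y, -6*x^2 - 6)
At (2, -3): (84, -30).

(84, -30)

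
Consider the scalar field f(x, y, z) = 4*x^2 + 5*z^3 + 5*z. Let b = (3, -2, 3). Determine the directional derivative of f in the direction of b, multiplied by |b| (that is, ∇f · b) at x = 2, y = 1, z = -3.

468

∂f/∂x = 8*x
∂f/∂y = 0
∂f/∂z = 15*z^2 + 5
∇f at (2, 1, -3) = (16, 0, 140)
∇f · b = (16)(3) + (0)(-2) + (140)(3) = 468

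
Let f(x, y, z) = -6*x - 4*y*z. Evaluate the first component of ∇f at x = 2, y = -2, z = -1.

(∇f)_1 = ∂f/∂x = -6
At (2, -2, -1): -6.

-6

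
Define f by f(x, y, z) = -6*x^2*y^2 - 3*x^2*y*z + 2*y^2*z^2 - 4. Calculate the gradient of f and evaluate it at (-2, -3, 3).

∂f/∂x = -12*x*y^2 - 6*x*y*z
∂f/∂y = -12*x^2*y - 3*x^2*z + 4*y*z^2
∂f/∂z = -3*x^2*y + 4*y^2*z
∇f = (-12*x*y^2 - 6*x*y*z, -12*x^2*y - 3*x^2*z + 4*y*z^2, -3*x^2*y + 4*y^2*z)
At (-2, -3, 3): (108, 0, 144).

(108, 0, 144)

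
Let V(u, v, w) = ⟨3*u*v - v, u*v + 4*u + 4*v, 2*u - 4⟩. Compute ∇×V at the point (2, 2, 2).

(∇×V)₁ = ∂V₃/∂v − ∂V₂/∂w = 0
(∇×V)₂ = ∂V₁/∂w − ∂V₃/∂u = -2
(∇×V)₃ = ∂V₂/∂u − ∂V₁/∂v = -3*u + v + 5
∇×V = (0, -2, -3*u + v + 5)
At (2, 2, 2): (0, -2, 1).

(0, -2, 1)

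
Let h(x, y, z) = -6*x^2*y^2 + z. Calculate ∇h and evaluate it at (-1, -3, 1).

(108, 36, 1)

∂h/∂x = -12*x*y^2
∂h/∂y = -12*x^2*y
∂h/∂z = 1
∇h = (-12*x*y^2, -12*x^2*y, 1)
At (-1, -3, 1): (108, 36, 1).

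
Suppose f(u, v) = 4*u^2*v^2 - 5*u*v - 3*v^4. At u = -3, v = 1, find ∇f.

∂f/∂u = 8*u*v^2 - 5*v
∂f/∂v = 8*u^2*v - 5*u - 12*v^3
∇f = (8*u*v^2 - 5*v, 8*u^2*v - 5*u - 12*v^3)
At (-3, 1): (-29, 75).

(-29, 75)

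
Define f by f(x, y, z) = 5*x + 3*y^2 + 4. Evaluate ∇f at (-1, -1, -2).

(5, -6, 0)

∂f/∂x = 5
∂f/∂y = 6*y
∂f/∂z = 0
∇f = (5, 6*y, 0)
At (-1, -1, -2): (5, -6, 0).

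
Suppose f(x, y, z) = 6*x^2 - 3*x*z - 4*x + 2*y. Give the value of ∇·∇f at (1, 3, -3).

∂²f/∂x² = 12
∂²f/∂y² = 0
∂²f/∂z² = 0
∇²f = 12
At (1, 3, -3): 12.

12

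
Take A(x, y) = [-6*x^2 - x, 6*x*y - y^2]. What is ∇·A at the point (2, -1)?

-11

∂A₁/∂x = -12*x - 1
∂A₂/∂y = 6*x - 2*y
∇·A = -6*x - 2*y - 1
At (2, -1): -11.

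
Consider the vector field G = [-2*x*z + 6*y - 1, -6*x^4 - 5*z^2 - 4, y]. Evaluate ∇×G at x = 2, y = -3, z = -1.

(∇×G)₁ = ∂G₃/∂y − ∂G₂/∂z = 10*z + 1
(∇×G)₂ = ∂G₁/∂z − ∂G₃/∂x = -2*x
(∇×G)₃ = ∂G₂/∂x − ∂G₁/∂y = -24*x^3 - 6
∇×G = (10*z + 1, -2*x, -24*x^3 - 6)
At (2, -3, -1): (-9, -4, -198).

(-9, -4, -198)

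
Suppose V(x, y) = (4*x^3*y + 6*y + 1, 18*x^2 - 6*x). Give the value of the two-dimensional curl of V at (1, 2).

∂V₂/∂x = 36*x - 6
∂V₁/∂y = 4*x^3 + 6
Scalar curl = -4*x^3 + 36*x - 12
At (1, 2): 20.

20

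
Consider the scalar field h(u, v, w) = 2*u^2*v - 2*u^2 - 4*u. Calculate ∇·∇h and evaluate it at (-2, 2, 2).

4

∂²h/∂u² = 4*(v - 1)
∂²h/∂v² = 0
∂²h/∂w² = 0
∇²h = 4*v - 4
At (-2, 2, 2): 4.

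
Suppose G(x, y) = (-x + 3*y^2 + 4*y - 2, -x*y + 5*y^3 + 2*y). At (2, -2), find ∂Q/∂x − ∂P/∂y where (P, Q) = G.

10

∂G₂/∂x = -y
∂G₁/∂y = 6*y + 4
Scalar curl = -7*y - 4
At (2, -2): 10.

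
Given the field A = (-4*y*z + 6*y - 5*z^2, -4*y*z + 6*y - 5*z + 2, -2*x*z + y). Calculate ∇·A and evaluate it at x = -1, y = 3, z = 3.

-4

∂A₁/∂x = 0
∂A₂/∂y = -4*z + 6
∂A₃/∂z = -2*x
∇·A = -2*x - 4*z + 6
At (-1, 3, 3): -4.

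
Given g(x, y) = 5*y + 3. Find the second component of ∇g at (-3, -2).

5

(∇g)_2 = ∂g/∂y = 5
At (-3, -2): 5.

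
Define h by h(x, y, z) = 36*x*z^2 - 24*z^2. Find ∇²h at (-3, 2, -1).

-264

∂²h/∂x² = 0
∂²h/∂y² = 0
∂²h/∂z² = 24*(3*x - 2)
∇²h = 72*x - 48
At (-3, 2, -1): -264.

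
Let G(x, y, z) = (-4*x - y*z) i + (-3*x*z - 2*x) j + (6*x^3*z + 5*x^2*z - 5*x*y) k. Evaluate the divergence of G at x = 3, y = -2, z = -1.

203

∂G₁/∂x = -4
∂G₂/∂y = 0
∂G₃/∂z = 6*x^3 + 5*x^2
∇·G = 6*x^3 + 5*x^2 - 4
At (3, -2, -1): 203.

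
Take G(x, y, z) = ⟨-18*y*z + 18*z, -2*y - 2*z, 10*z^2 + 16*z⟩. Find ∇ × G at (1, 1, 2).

(2, 0, 36)

(∇×G)₁ = ∂G₃/∂y − ∂G₂/∂z = 2
(∇×G)₂ = ∂G₁/∂z − ∂G₃/∂x = -18*y + 18
(∇×G)₃ = ∂G₂/∂x − ∂G₁/∂y = 18*z
∇×G = (2, -18*y + 18, 18*z)
At (1, 1, 2): (2, 0, 36).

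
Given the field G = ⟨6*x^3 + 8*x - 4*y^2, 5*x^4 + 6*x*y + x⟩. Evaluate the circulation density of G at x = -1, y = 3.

∂G₂/∂x = 20*x^3 + 6*y + 1
∂G₁/∂y = -8*y
Scalar curl = 20*x^3 + 14*y + 1
At (-1, 3): 23.

23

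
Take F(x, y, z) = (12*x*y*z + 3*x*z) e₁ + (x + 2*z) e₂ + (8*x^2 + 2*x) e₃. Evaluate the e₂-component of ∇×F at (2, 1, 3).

-4

(∇×F)_2 = ∂F₁/∂z − ∂F₃/∂x
= 12*x*y + 3*x − (16*x + 2)
= 12*x*y - 13*x - 2
At (2, 1, 3): -4.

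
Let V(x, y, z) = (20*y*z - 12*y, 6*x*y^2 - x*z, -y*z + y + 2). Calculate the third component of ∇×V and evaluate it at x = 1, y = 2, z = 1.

(∇×V)_3 = ∂V₂/∂x − ∂V₁/∂y
= 6*y^2 - z − (20*z - 12)
= 6*y^2 - 21*z + 12
At (1, 2, 1): 15.

15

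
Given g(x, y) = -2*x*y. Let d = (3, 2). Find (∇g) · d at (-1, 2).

-8

∂g/∂x = -2*y
∂g/∂y = -2*x
∇g at (-1, 2) = (-4, 2)
∇g · d = (-4)(3) + (2)(2) = -8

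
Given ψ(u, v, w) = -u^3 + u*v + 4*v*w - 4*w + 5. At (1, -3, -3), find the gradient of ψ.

∂ψ/∂u = -3*u^2 + v
∂ψ/∂v = u + 4*w
∂ψ/∂w = 4*v - 4
∇ψ = (-3*u^2 + v, u + 4*w, 4*v - 4)
At (1, -3, -3): (-6, -11, -16).

(-6, -11, -16)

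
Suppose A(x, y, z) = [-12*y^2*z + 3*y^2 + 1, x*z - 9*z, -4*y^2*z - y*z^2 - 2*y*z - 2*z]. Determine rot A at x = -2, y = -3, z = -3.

(-64, -108, 231)

(∇×A)₁ = ∂A₃/∂y − ∂A₂/∂z = -x - 8*y*z - z^2 - 2*z + 9
(∇×A)₂ = ∂A₁/∂z − ∂A₃/∂x = -12*y^2
(∇×A)₃ = ∂A₂/∂x − ∂A₁/∂y = 24*y*z - 6*y + z
∇×A = (-x - 8*y*z - z^2 - 2*z + 9, -12*y^2, 24*y*z - 6*y + z)
At (-2, -3, -3): (-64, -108, 231).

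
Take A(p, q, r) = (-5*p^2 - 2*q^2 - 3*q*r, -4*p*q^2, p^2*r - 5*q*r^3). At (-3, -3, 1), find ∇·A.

∂A₁/∂p = -10*p
∂A₂/∂q = -8*p*q
∂A₃/∂r = p^2 - 15*q*r^2
∇·A = p^2 - 8*p*q - 10*p - 15*q*r^2
At (-3, -3, 1): 12.

12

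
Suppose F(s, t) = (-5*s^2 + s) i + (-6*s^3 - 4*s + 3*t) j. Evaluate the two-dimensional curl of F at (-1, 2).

-22

∂F₂/∂s = -18*s^2 - 4
∂F₁/∂t = 0
Scalar curl = -18*s^2 - 4
At (-1, 2): -22.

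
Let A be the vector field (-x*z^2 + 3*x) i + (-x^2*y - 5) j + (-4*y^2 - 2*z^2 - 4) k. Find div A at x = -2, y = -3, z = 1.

∂A₁/∂x = -z^2 + 3
∂A₂/∂y = -x^2
∂A₃/∂z = -4*z
∇·A = -x^2 - z^2 - 4*z + 3
At (-2, -3, 1): -6.

-6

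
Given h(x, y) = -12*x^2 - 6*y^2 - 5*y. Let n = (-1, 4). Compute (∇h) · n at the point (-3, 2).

∂h/∂x = -24*x
∂h/∂y = -12*y - 5
∇h at (-3, 2) = (72, -29)
∇h · n = (72)(-1) + (-29)(4) = -188

-188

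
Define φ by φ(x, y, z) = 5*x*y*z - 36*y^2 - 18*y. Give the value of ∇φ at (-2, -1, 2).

(-10, 34, 10)

∂φ/∂x = 5*y*z
∂φ/∂y = 5*x*z - 72*y - 18
∂φ/∂z = 5*x*y
∇φ = (5*y*z, 5*x*z - 72*y - 18, 5*x*y)
At (-2, -1, 2): (-10, 34, 10).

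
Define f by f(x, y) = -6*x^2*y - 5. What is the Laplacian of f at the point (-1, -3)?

∂²f/∂x² = -12*y
∂²f/∂y² = 0
∇²f = -12*y
At (-1, -3): 36.

36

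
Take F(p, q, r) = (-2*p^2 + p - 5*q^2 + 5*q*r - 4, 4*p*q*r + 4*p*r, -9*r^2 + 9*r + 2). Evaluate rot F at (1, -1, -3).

(0, -5, 5)

(∇×F)₁ = ∂F₃/∂q − ∂F₂/∂r = -4*p*q - 4*p
(∇×F)₂ = ∂F₁/∂r − ∂F₃/∂p = 5*q
(∇×F)₃ = ∂F₂/∂p − ∂F₁/∂q = 4*q*r + 10*q - r
∇×F = (-4*p*q - 4*p, 5*q, 4*q*r + 10*q - r)
At (1, -1, -3): (0, -5, 5).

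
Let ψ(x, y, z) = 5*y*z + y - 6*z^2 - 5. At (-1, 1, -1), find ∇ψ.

(0, -4, 17)

∂ψ/∂x = 0
∂ψ/∂y = 5*z + 1
∂ψ/∂z = 5*y - 12*z
∇ψ = (0, 5*z + 1, 5*y - 12*z)
At (-1, 1, -1): (0, -4, 17).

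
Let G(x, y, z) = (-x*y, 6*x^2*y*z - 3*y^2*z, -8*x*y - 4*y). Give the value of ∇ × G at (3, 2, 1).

(∇×G)₁ = ∂G₃/∂y − ∂G₂/∂z = -6*x^2*y - 8*x + 3*y^2 - 4
(∇×G)₂ = ∂G₁/∂z − ∂G₃/∂x = 8*y
(∇×G)₃ = ∂G₂/∂x − ∂G₁/∂y = 12*x*y*z + x
∇×G = (-6*x^2*y - 8*x + 3*y^2 - 4, 8*y, 12*x*y*z + x)
At (3, 2, 1): (-124, 16, 75).

(-124, 16, 75)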